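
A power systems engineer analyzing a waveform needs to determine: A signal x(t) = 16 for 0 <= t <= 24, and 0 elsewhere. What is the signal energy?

Energy = integral of |x(t)|^2 dt over the signal duration
= 16^2 * 24 = 256 * 24 = 6144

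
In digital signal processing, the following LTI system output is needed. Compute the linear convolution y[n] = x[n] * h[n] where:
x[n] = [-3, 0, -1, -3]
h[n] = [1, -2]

y[n] = sum_k x[k]*h[n-k]. Output length = len(x) + len(h) - 1 = 4 + 2 - 1 = 5.
y[0] = -3*1 = -3
y[1] = 0*1 + -3*-2 = 6
y[2] = -1*1 + 0*-2 = -1
y[3] = -3*1 + -1*-2 = -1
y[4] = -3*-2 = 6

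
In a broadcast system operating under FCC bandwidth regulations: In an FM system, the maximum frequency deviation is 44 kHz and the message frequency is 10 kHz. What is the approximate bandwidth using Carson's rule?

Carson's rule: BW = 2*(delta_f + f_m)
= 2*(44 + 10) kHz = 108 kHz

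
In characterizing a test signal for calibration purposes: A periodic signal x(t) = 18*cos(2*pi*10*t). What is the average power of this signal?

Average power of A*cos(wt) is A^2/2.
P = 18^2 / 2 = 324/2 = 162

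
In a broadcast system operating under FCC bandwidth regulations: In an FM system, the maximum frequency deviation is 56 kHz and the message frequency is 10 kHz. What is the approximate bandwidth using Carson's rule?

Carson's rule: BW = 2*(delta_f + f_m)
= 2*(56 + 10) kHz = 132 kHz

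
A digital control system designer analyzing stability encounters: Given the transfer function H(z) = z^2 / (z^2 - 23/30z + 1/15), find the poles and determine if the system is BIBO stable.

Poles are roots of the denominator: z^2 - 23/30z + 1/15 = 0.
Quadratic formula: z = [-(-23/30) +/- sqrt((-23/30)^2 - 4*(1/15))] / 2
Discriminant = 529/900 - 4/15 = 289/900; sqrt = 17/30.
z = (23/30 +/- 17/30) / 2 => z = 2/3 or z = 1/10.
|p1| = 2/3, |p2| = 1/10.
For BIBO stability, all poles must lie inside the unit circle (|p| < 1).
System is STABLE since both |p| < 1.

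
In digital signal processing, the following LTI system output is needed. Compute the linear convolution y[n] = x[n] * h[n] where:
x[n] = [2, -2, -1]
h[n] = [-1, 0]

y[n] = sum_k x[k]*h[n-k]. Output length = len(x) + len(h) - 1 = 3 + 2 - 1 = 4.
y[0] = 2*-1 = -2
y[1] = -2*-1 + 2*0 = 2
y[2] = -1*-1 + -2*0 = 1
y[3] = -1*0 = 0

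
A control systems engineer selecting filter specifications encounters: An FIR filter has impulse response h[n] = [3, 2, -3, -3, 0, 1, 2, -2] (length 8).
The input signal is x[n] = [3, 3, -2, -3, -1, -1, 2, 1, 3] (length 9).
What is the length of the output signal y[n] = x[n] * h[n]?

For linear convolution, the output length is:
len(y) = len(x) + len(h) - 1 = 9 + 8 - 1 = 16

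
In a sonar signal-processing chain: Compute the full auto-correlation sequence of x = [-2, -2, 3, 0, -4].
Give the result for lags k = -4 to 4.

r_xx[k] = sum_m x[m]*x[m+k], indexed from 0, for k = -4 to 4:
  r_xx[-4] = x[4]*x[0] = 8
  r_xx[-3] = x[3]*x[0] + x[4]*x[1] = 8
  r_xx[-2] = x[2]*x[0] + x[3]*x[1] + x[4]*x[2] = -18
  r_xx[-1] = x[1]*x[0] + x[2]*x[1] + x[3]*x[2] + x[4]*x[3] = -2
  r_xx[0] = x[0]*x[0] + x[1]*x[1] + x[2]*x[2] + x[3]*x[3] + x[4]*x[4] = 33
  r_xx[1] = x[0]*x[1] + x[1]*x[2] + x[2]*x[3] + x[3]*x[4] = -2
  r_xx[2] = x[0]*x[2] + x[1]*x[3] + x[2]*x[4] = -18
  r_xx[3] = x[0]*x[3] + x[1]*x[4] = 8
  r_xx[4] = x[0]*x[4] = 8
r_xx = [8, 8, -18, -2, 33, -2, -18, 8, 8]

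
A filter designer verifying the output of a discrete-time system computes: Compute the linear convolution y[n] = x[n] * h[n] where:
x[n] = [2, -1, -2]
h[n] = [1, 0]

y[n] = sum_k x[k]*h[n-k]. Output length = len(x) + len(h) - 1 = 3 + 2 - 1 = 4.
y[0] = 2*1 = 2
y[1] = -1*1 + 2*0 = -1
y[2] = -2*1 + -1*0 = -2
y[3] = -2*0 = 0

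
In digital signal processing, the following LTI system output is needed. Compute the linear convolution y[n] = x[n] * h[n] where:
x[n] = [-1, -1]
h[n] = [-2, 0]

y[n] = sum_k x[k]*h[n-k]. Output length = len(x) + len(h) - 1 = 2 + 2 - 1 = 3.
y[0] = -1*-2 = 2
y[1] = -1*-2 + -1*0 = 2
y[2] = -1*0 = 0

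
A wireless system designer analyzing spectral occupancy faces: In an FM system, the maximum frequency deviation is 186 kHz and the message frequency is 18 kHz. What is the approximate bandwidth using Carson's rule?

Carson's rule: BW = 2*(delta_f + f_m)
= 2*(186 + 18) kHz = 408 kHz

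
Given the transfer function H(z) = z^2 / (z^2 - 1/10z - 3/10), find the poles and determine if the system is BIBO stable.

Poles are roots of the denominator: z^2 - 1/10z - 3/10 = 0.
Quadratic formula: z = [-(-1/10) +/- sqrt((-1/10)^2 - 4*(-3/10))] / 2
Discriminant = 1/100 + 6/5 = 121/100; sqrt = 11/10.
z = (1/10 +/- 11/10) / 2 => z = 3/5 or z = -1/2.
|p1| = 1/2, |p2| = 3/5.
For BIBO stability, all poles must lie inside the unit circle (|p| < 1).
System is STABLE since both |p| < 1.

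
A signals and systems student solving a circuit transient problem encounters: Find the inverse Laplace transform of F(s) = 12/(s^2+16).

Standard pair: w/(s^2+w^2) <-> sin(wt)*u(t)
Recognize w^2 = 16, so w = 4; numerator 12 = 3*4.
f(t) = 3*sin(4t)*u(t)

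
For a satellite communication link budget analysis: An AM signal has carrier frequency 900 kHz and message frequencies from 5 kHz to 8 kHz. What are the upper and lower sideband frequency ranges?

Upper sideband (USB) = fc + [fm_low, fm_high] = 900 + [5, 8] = [905, 908] kHz
Lower sideband (LSB) = fc - [fm_high, fm_low] = 900 - [8, 5] = [892, 895] kHz
Total occupied spectrum: 892 kHz to 908 kHz (plus carrier at 900 kHz)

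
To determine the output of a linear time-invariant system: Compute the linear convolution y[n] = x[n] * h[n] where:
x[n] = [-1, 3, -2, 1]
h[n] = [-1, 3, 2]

y[n] = sum_k x[k]*h[n-k]. Output length = len(x) + len(h) - 1 = 4 + 3 - 1 = 6.
y[0] = -1*-1 = 1
y[1] = 3*-1 + -1*3 = -6
y[2] = -2*-1 + 3*3 + -1*2 = 9
y[3] = 1*-1 + -2*3 + 3*2 = -1
y[4] = 1*3 + -2*2 = -1
y[5] = 1*2 = 2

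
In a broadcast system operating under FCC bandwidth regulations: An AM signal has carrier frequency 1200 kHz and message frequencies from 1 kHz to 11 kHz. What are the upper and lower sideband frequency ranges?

Upper sideband (USB) = fc + [fm_low, fm_high] = 1200 + [1, 11] = [1201, 1211] kHz
Lower sideband (LSB) = fc - [fm_high, fm_low] = 1200 - [11, 1] = [1189, 1199] kHz
Total occupied spectrum: 1189 kHz to 1211 kHz (plus carrier at 1200 kHz)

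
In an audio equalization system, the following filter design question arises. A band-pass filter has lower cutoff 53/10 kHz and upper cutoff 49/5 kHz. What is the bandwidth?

Bandwidth = f_high - f_low
= 49/5 kHz - 53/10 kHz = 9/2 kHz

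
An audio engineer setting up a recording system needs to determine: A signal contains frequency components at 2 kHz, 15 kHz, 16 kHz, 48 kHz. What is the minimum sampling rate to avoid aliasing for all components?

The highest frequency component is f_max = 48 kHz.
Nyquist rate = 2 * f_max = 2 * 48 kHz = 96 kHz.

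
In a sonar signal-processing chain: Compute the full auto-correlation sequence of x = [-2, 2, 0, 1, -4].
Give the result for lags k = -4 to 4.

r_xx[k] = sum_m x[m]*x[m+k], indexed from 0, for k = -4 to 4:
  r_xx[-4] = x[4]*x[0] = 8
  r_xx[-3] = x[3]*x[0] + x[4]*x[1] = -10
  r_xx[-2] = x[2]*x[0] + x[3]*x[1] + x[4]*x[2] = 2
  r_xx[-1] = x[1]*x[0] + x[2]*x[1] + x[3]*x[2] + x[4]*x[3] = -8
  r_xx[0] = x[0]*x[0] + x[1]*x[1] + x[2]*x[2] + x[3]*x[3] + x[4]*x[4] = 25
  r_xx[1] = x[0]*x[1] + x[1]*x[2] + x[2]*x[3] + x[3]*x[4] = -8
  r_xx[2] = x[0]*x[2] + x[1]*x[3] + x[2]*x[4] = 2
  r_xx[3] = x[0]*x[3] + x[1]*x[4] = -10
  r_xx[4] = x[0]*x[4] = 8
r_xx = [8, -10, 2, -8, 25, -8, 2, -10, 8]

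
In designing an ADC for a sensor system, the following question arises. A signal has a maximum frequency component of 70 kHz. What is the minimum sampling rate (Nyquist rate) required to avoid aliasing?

By the Nyquist-Shannon sampling theorem,
the minimum sampling rate (Nyquist rate) must be at least 2 * f_max.
Nyquist rate = 2 * 70 kHz = 140 kHz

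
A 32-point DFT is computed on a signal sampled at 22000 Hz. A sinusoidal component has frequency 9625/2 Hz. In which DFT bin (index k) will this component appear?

DFT frequency resolution = f_s/N = 22000/32 = 1375/2 Hz
Bin index k = f_signal / resolution = 9625/2 / 1375/2 = 7
The signal frequency 9625/2 Hz falls in DFT bin k = 7.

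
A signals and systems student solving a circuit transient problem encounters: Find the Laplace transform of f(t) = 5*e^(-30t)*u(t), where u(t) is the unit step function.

Standard Laplace transform pair:
e^(-at)*u(t) <-> 1/(s+a)
With a = 30: L{5*e^(-30t)*u(t)} = 5/(s+30), ROC: Re(s) > -30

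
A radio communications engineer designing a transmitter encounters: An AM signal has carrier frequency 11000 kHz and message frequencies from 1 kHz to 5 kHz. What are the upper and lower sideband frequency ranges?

Upper sideband (USB) = fc + [fm_low, fm_high] = 11000 + [1, 5] = [11001, 11005] kHz
Lower sideband (LSB) = fc - [fm_high, fm_low] = 11000 - [5, 1] = [10995, 10999] kHz
Total occupied spectrum: 10995 kHz to 11005 kHz (plus carrier at 11000 kHz)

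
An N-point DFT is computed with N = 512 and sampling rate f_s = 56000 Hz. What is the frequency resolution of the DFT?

DFT frequency resolution = f_s / N
= 56000 / 512 = 875/8 Hz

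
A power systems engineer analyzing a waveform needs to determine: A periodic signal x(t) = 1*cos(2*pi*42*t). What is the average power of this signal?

Average power of A*cos(wt) is A^2/2.
P = 1^2 / 2 = 1/2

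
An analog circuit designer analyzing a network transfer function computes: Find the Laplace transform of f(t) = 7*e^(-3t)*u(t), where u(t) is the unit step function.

Standard Laplace transform pair:
e^(-at)*u(t) <-> 1/(s+a)
With a = 3: L{7*e^(-3t)*u(t)} = 7/(s+3), ROC: Re(s) > -3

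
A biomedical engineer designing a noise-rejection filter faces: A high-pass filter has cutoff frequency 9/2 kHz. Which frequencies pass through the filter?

A high-pass filter passes all frequencies above the cutoff frequency 9/2 kHz and attenuates lower frequencies.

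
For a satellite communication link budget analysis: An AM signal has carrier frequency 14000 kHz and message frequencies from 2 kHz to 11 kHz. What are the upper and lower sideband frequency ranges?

Upper sideband (USB) = fc + [fm_low, fm_high] = 14000 + [2, 11] = [14002, 14011] kHz
Lower sideband (LSB) = fc - [fm_high, fm_low] = 14000 - [11, 2] = [13989, 13998] kHz
Total occupied spectrum: 13989 kHz to 14011 kHz (plus carrier at 14000 kHz)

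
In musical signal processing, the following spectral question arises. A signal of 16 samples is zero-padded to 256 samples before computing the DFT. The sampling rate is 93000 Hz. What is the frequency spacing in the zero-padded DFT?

Original DFT: N = 16, resolution = f_s/N = 93000/16 = 11625/2 Hz
Zero-padded DFT: N = 256, resolution = f_s/N = 93000/256 = 11625/32 Hz
Zero-padding interpolates the spectrum (finer frequency grid)
but does NOT improve the true spectral resolution (ability to resolve close frequencies).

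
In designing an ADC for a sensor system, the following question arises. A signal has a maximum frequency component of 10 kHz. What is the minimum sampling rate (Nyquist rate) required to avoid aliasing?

By the Nyquist-Shannon sampling theorem,
the minimum sampling rate (Nyquist rate) must be at least 2 * f_max.
Nyquist rate = 2 * 10 kHz = 20 kHz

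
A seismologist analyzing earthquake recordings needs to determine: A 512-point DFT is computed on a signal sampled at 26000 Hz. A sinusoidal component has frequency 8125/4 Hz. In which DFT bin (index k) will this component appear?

DFT frequency resolution = f_s/N = 26000/512 = 1625/32 Hz
Bin index k = f_signal / resolution = 8125/4 / 1625/32 = 40
The signal frequency 8125/4 Hz falls in DFT bin k = 40.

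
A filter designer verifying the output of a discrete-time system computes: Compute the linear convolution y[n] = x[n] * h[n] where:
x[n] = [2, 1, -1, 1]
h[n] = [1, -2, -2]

y[n] = sum_k x[k]*h[n-k]. Output length = len(x) + len(h) - 1 = 4 + 3 - 1 = 6.
y[0] = 2*1 = 2
y[1] = 1*1 + 2*-2 = -3
y[2] = -1*1 + 1*-2 + 2*-2 = -7
y[3] = 1*1 + -1*-2 + 1*-2 = 1
y[4] = 1*-2 + -1*-2 = 0
y[5] = 1*-2 = -2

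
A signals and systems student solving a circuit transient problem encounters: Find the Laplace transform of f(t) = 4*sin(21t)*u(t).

Standard pair: sin(wt)*u(t) <-> w/(s^2+w^2)
With w = 21: L{4*sin(21t)*u(t)} = 84/(s^2+441)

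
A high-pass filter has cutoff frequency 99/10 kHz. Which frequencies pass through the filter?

A high-pass filter passes all frequencies above the cutoff frequency 99/10 kHz and attenuates lower frequencies.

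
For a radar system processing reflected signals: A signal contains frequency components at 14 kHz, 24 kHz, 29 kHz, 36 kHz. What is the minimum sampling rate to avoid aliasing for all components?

The highest frequency component is f_max = 36 kHz.
Nyquist rate = 2 * f_max = 2 * 36 kHz = 72 kHz.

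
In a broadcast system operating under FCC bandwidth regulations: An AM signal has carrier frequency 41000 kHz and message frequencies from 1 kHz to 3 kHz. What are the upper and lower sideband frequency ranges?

Upper sideband (USB) = fc + [fm_low, fm_high] = 41000 + [1, 3] = [41001, 41003] kHz
Lower sideband (LSB) = fc - [fm_high, fm_low] = 41000 - [3, 1] = [40997, 40999] kHz
Total occupied spectrum: 40997 kHz to 41003 kHz (plus carrier at 41000 kHz)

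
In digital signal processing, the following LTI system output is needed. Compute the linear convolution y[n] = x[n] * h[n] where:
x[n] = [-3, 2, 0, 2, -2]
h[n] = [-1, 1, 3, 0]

y[n] = sum_k x[k]*h[n-k]. Output length = len(x) + len(h) - 1 = 5 + 4 - 1 = 8.
y[0] = -3*-1 = 3
y[1] = 2*-1 + -3*1 = -5
y[2] = 0*-1 + 2*1 + -3*3 = -7
y[3] = 2*-1 + 0*1 + 2*3 + -3*0 = 4
y[4] = -2*-1 + 2*1 + 0*3 + 2*0 = 4
y[5] = -2*1 + 2*3 + 0*0 = 4
y[6] = -2*3 + 2*0 = -6
y[7] = -2*0 = 0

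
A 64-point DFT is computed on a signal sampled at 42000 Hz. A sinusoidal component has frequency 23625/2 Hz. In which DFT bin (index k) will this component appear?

DFT frequency resolution = f_s/N = 42000/64 = 2625/4 Hz
Bin index k = f_signal / resolution = 23625/2 / 2625/4 = 18
The signal frequency 23625/2 Hz falls in DFT bin k = 18.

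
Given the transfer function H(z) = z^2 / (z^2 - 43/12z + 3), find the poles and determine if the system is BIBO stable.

Poles are roots of the denominator: z^2 - 43/12z + 3 = 0.
Quadratic formula: z = [-(-43/12) +/- sqrt((-43/12)^2 - 4*(3))] / 2
Discriminant = 1849/144 - 12 = 121/144; sqrt = 11/12.
z = (43/12 +/- 11/12) / 2 => z = 9/4 or z = 4/3.
|p1| = 9/4, |p2| = 4/3.
For BIBO stability, all poles must lie inside the unit circle (|p| < 1).
System is UNSTABLE since at least one |p| >= 1.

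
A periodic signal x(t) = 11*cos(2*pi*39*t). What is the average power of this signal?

Average power of A*cos(wt) is A^2/2.
P = 11^2 / 2 = 121/2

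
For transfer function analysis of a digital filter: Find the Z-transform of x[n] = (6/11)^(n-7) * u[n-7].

Time-shifting property: if X(z) = Z{x[n]}, then Z{x[n-d]} = z^(-d) * X(z)
X(z) = z/(z - 6/11) for x[n] = (6/11)^n * u[n]
Z{x[n-7]} = z^(-7) * z/(z - 6/11) = z^(-6)/(z - 6/11)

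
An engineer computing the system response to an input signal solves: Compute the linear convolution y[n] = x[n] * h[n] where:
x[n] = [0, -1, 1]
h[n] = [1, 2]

y[n] = sum_k x[k]*h[n-k]. Output length = len(x) + len(h) - 1 = 3 + 2 - 1 = 4.
y[0] = 0*1 = 0
y[1] = -1*1 + 0*2 = -1
y[2] = 1*1 + -1*2 = -1
y[3] = 1*2 = 2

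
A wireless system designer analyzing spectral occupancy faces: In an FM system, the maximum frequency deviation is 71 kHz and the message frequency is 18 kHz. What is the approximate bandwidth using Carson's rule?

Carson's rule: BW = 2*(delta_f + f_m)
= 2*(71 + 18) kHz = 178 kHz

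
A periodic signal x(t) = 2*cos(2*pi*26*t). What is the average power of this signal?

Average power of A*cos(wt) is A^2/2.
P = 2^2 / 2 = 4/2 = 2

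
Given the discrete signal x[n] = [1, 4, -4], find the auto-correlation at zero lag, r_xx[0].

The auto-correlation at zero lag r_xx[0] equals the signal energy.
r_xx[0] = sum of x[n]^2 = 1^2 + 4^2 + (-4)^2
= 1 + 16 + 16 = 33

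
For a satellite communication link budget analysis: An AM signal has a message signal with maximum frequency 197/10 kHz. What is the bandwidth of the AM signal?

In AM (double-sideband), the bandwidth is twice the message frequency.
BW = 2 * f_m = 2 * 197/10 kHz = 197/5 kHz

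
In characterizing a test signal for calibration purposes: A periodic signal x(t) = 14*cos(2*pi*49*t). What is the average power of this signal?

Average power of A*cos(wt) is A^2/2.
P = 14^2 / 2 = 196/2 = 98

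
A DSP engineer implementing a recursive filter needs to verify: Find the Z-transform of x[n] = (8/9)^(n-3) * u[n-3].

Time-shifting property: if X(z) = Z{x[n]}, then Z{x[n-d]} = z^(-d) * X(z)
X(z) = z/(z - 8/9) for x[n] = (8/9)^n * u[n]
Z{x[n-3]} = z^(-3) * z/(z - 8/9) = z^(-2)/(z - 8/9)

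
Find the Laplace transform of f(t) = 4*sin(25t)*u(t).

Standard pair: sin(wt)*u(t) <-> w/(s^2+w^2)
With w = 25: L{4*sin(25t)*u(t)} = 100/(s^2+625)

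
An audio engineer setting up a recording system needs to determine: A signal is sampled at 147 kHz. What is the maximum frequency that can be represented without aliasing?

The maximum frequency that can be represented without aliasing
is the Nyquist frequency: f_max = f_s / 2 = 147 kHz / 2 = 147/2 kHz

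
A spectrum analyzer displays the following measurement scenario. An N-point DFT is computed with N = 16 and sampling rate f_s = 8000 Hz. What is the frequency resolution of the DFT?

DFT frequency resolution = f_s / N
= 8000 / 16 = 500 Hz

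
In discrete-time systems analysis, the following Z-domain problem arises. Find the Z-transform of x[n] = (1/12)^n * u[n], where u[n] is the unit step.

The Z-transform of a^n * u[n] is z/(z-a) for |z| > |a|.
Here a = 1/12, so X(z) = z/(z - (1/12)) = 12z/(12z - 1)
ROC: |z| > 1/12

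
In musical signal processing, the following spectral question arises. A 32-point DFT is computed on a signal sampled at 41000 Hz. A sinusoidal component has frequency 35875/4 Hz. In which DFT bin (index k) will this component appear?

DFT frequency resolution = f_s/N = 41000/32 = 5125/4 Hz
Bin index k = f_signal / resolution = 35875/4 / 5125/4 = 7
The signal frequency 35875/4 Hz falls in DFT bin k = 7.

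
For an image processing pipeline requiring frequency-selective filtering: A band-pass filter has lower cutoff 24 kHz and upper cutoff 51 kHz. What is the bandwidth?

Bandwidth = f_high - f_low
= 51 kHz - 24 kHz = 27 kHz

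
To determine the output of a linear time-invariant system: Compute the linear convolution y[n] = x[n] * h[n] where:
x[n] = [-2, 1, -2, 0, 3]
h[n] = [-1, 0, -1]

y[n] = sum_k x[k]*h[n-k]. Output length = len(x) + len(h) - 1 = 5 + 3 - 1 = 7.
y[0] = -2*-1 = 2
y[1] = 1*-1 + -2*0 = -1
y[2] = -2*-1 + 1*0 + -2*-1 = 4
y[3] = 0*-1 + -2*0 + 1*-1 = -1
y[4] = 3*-1 + 0*0 + -2*-1 = -1
y[5] = 3*0 + 0*-1 = 0
y[6] = 3*-1 = -3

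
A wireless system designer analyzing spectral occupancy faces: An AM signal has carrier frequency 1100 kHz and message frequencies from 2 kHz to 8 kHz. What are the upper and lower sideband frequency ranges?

Upper sideband (USB) = fc + [fm_low, fm_high] = 1100 + [2, 8] = [1102, 1108] kHz
Lower sideband (LSB) = fc - [fm_high, fm_low] = 1100 - [8, 2] = [1092, 1098] kHz
Total occupied spectrum: 1092 kHz to 1108 kHz (plus carrier at 1100 kHz)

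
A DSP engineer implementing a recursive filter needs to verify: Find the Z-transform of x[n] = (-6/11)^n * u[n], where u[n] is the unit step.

The Z-transform of a^n * u[n] is z/(z-a) for |z| > |a|.
Here a = -6/11, so X(z) = z/(z - (-6/11)) = 11z/(11z + 6)
ROC: |z| > 6/11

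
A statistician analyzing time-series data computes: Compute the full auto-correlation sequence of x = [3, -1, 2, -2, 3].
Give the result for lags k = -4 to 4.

r_xx[k] = sum_m x[m]*x[m+k], indexed from 0, for k = -4 to 4:
  r_xx[-4] = x[4]*x[0] = 9
  r_xx[-3] = x[3]*x[0] + x[4]*x[1] = -9
  r_xx[-2] = x[2]*x[0] + x[3]*x[1] + x[4]*x[2] = 14
  r_xx[-1] = x[1]*x[0] + x[2]*x[1] + x[3]*x[2] + x[4]*x[3] = -15
  r_xx[0] = x[0]*x[0] + x[1]*x[1] + x[2]*x[2] + x[3]*x[3] + x[4]*x[4] = 27
  r_xx[1] = x[0]*x[1] + x[1]*x[2] + x[2]*x[3] + x[3]*x[4] = -15
  r_xx[2] = x[0]*x[2] + x[1]*x[3] + x[2]*x[4] = 14
  r_xx[3] = x[0]*x[3] + x[1]*x[4] = -9
  r_xx[4] = x[0]*x[4] = 9
r_xx = [9, -9, 14, -15, 27, -15, 14, -9, 9]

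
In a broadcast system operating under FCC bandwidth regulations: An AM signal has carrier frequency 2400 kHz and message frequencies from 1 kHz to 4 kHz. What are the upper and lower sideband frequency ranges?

Upper sideband (USB) = fc + [fm_low, fm_high] = 2400 + [1, 4] = [2401, 2404] kHz
Lower sideband (LSB) = fc - [fm_high, fm_low] = 2400 - [4, 1] = [2396, 2399] kHz
Total occupied spectrum: 2396 kHz to 2404 kHz (plus carrier at 2400 kHz)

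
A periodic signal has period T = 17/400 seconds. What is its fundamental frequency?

The fundamental frequency is the reciprocal of the period.
f = 1/T = 1/(17/400) = 400/17 Hz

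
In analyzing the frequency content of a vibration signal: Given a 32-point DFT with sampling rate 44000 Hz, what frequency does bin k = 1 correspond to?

The frequency of DFT bin k is: f_k = k * f_s / N
f_1 = 1 * 44000 / 32 = 1375 Hz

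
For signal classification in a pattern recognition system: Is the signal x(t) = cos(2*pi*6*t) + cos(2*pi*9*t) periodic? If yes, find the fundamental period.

f1 = 6 Hz, f2 = 9 Hz
Period T1 = 1/6, T2 = 1/9
Ratio T1/T2 = 9/6, which is rational.
The signal is periodic with fundamental period T = 1/GCD(6,9) = 1/3 s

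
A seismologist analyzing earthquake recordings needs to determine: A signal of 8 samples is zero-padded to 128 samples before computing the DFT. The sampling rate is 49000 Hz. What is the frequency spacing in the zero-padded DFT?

Original DFT: N = 8, resolution = f_s/N = 49000/8 = 6125 Hz
Zero-padded DFT: N = 128, resolution = f_s/N = 49000/128 = 6125/16 Hz
Zero-padding interpolates the spectrum (finer frequency grid)
but does NOT improve the true spectral resolution (ability to resolve close frequencies).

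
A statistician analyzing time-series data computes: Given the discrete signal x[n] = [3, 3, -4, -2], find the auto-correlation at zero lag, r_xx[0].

The auto-correlation at zero lag r_xx[0] equals the signal energy.
r_xx[0] = sum of x[n]^2 = 3^2 + 3^2 + (-4)^2 + (-2)^2
= 9 + 9 + 16 + 4 = 38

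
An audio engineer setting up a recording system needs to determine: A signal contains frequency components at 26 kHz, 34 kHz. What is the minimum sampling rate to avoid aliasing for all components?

The highest frequency component is f_max = 34 kHz.
Nyquist rate = 2 * f_max = 2 * 34 kHz = 68 kHz.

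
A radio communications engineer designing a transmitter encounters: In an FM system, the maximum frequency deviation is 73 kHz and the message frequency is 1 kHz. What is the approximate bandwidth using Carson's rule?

Carson's rule: BW = 2*(delta_f + f_m)
= 2*(73 + 1) kHz = 148 kHz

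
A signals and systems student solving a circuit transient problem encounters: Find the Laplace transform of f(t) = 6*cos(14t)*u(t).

Standard pair: cos(wt)*u(t) <-> s/(s^2+w^2)
With w = 14: L{6*cos(14t)*u(t)} = 6s/(s^2+196)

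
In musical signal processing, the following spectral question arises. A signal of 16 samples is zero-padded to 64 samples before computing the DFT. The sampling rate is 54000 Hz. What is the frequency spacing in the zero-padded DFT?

Original DFT: N = 16, resolution = f_s/N = 54000/16 = 3375 Hz
Zero-padded DFT: N = 64, resolution = f_s/N = 54000/64 = 3375/4 Hz
Zero-padding interpolates the spectrum (finer frequency grid)
but does NOT improve the true spectral resolution (ability to resolve close frequencies).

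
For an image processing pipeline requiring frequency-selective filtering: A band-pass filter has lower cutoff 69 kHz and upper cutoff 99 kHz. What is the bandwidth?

Bandwidth = f_high - f_low
= 99 kHz - 69 kHz = 30 kHz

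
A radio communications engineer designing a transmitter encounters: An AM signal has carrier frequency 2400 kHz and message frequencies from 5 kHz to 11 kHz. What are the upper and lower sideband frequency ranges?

Upper sideband (USB) = fc + [fm_low, fm_high] = 2400 + [5, 11] = [2405, 2411] kHz
Lower sideband (LSB) = fc - [fm_high, fm_low] = 2400 - [11, 5] = [2389, 2395] kHz
Total occupied spectrum: 2389 kHz to 2411 kHz (plus carrier at 2400 kHz)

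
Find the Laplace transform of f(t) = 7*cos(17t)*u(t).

Standard pair: cos(wt)*u(t) <-> s/(s^2+w^2)
With w = 17: L{7*cos(17t)*u(t)} = 7s/(s^2+289)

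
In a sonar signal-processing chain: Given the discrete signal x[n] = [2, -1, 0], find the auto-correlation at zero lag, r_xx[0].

The auto-correlation at zero lag r_xx[0] equals the signal energy.
r_xx[0] = sum of x[n]^2 = 2^2 + (-1)^2 + 0^2
= 4 + 1 + 0 = 5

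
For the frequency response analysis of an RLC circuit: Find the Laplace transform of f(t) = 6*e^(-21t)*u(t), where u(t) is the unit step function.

Standard Laplace transform pair:
e^(-at)*u(t) <-> 1/(s+a)
With a = 21: L{6*e^(-21t)*u(t)} = 6/(s+21), ROC: Re(s) > -21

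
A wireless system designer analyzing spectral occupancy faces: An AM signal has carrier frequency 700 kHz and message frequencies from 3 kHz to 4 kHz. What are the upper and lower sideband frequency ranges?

Upper sideband (USB) = fc + [fm_low, fm_high] = 700 + [3, 4] = [703, 704] kHz
Lower sideband (LSB) = fc - [fm_high, fm_low] = 700 - [4, 3] = [696, 697] kHz
Total occupied spectrum: 696 kHz to 704 kHz (plus carrier at 700 kHz)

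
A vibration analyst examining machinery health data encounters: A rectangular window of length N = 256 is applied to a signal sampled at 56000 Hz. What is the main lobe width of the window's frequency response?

For a rectangular window of length N,
the main lobe width in frequency is 2*f_s/N.
= 2*56000/256 = 875/2 Hz
This determines the minimum frequency separation for resolving two sinusoids.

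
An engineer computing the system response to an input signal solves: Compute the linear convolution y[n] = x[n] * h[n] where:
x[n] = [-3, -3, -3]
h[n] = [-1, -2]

y[n] = sum_k x[k]*h[n-k]. Output length = len(x) + len(h) - 1 = 3 + 2 - 1 = 4.
y[0] = -3*-1 = 3
y[1] = -3*-1 + -3*-2 = 9
y[2] = -3*-1 + -3*-2 = 9
y[3] = -3*-2 = 6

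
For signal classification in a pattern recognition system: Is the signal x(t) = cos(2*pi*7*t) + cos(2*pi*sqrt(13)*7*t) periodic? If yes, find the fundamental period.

f1 = 7 Hz, f2 = 7*sqrt(13) Hz
Ratio f2/f1 = sqrt(13), which is irrational.
Since the frequency ratio is irrational, no common period exists.
The signal is not periodic.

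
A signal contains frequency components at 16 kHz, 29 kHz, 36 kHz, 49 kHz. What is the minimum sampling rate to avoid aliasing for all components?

The highest frequency component is f_max = 49 kHz.
Nyquist rate = 2 * f_max = 2 * 49 kHz = 98 kHz.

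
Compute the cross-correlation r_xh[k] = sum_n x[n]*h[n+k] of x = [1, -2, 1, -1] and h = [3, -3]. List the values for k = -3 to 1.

Both sequences indexed from 0 and zero outside their support.
Lags with overlap: k = -3 to 1.
  r_xh[-3] = x[3]*h[0] = -3
  r_xh[-2] = x[2]*h[0] + x[3]*h[1] = 6
  r_xh[-1] = x[1]*h[0] + x[2]*h[1] = -9
  r_xh[0] = x[0]*h[0] + x[1]*h[1] = 9
  r_xh[1] = x[0]*h[1] = -3
r_xh = [-3, 6, -9, 9, -3] (for k = -3, ..., 1)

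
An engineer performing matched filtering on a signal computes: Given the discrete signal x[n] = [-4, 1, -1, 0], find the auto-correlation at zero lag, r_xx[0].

The auto-correlation at zero lag r_xx[0] equals the signal energy.
r_xx[0] = sum of x[n]^2 = (-4)^2 + 1^2 + (-1)^2 + 0^2
= 16 + 1 + 1 + 0 = 18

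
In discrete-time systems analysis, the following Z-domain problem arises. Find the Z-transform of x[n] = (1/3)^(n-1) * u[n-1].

Time-shifting property: if X(z) = Z{x[n]}, then Z{x[n-d]} = z^(-d) * X(z)
X(z) = z/(z - 1/3) for x[n] = (1/3)^n * u[n]
Z{x[n-1]} = z^(-1) * z/(z - 1/3) = 1/(z - 1/3)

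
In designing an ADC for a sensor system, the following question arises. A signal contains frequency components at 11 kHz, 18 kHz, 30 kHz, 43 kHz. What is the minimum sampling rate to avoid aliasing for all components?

The highest frequency component is f_max = 43 kHz.
Nyquist rate = 2 * f_max = 2 * 43 kHz = 86 kHz.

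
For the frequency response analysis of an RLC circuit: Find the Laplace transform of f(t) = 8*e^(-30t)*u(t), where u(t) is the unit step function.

Standard Laplace transform pair:
e^(-at)*u(t) <-> 1/(s+a)
With a = 30: L{8*e^(-30t)*u(t)} = 8/(s+30), ROC: Re(s) > -30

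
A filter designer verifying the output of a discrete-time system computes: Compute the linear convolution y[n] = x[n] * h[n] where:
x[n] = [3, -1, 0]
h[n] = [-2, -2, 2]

y[n] = sum_k x[k]*h[n-k]. Output length = len(x) + len(h) - 1 = 3 + 3 - 1 = 5.
y[0] = 3*-2 = -6
y[1] = -1*-2 + 3*-2 = -4
y[2] = 0*-2 + -1*-2 + 3*2 = 8
y[3] = 0*-2 + -1*2 = -2
y[4] = 0*2 = 0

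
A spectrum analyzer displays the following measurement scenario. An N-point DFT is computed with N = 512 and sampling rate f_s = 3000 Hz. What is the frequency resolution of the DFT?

DFT frequency resolution = f_s / N
= 3000 / 512 = 375/64 Hz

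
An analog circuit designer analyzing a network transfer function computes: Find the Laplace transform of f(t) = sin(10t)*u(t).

Standard pair: sin(wt)*u(t) <-> w/(s^2+w^2)
With w = 10: L{sin(10t)*u(t)} = 10/(s^2+100)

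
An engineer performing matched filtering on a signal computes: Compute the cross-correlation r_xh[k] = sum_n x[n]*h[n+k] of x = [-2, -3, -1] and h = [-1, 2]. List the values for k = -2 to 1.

Both sequences indexed from 0 and zero outside their support.
Lags with overlap: k = -2 to 1.
  r_xh[-2] = x[2]*h[0] = 1
  r_xh[-1] = x[1]*h[0] + x[2]*h[1] = 1
  r_xh[0] = x[0]*h[0] + x[1]*h[1] = -4
  r_xh[1] = x[0]*h[1] = -4
r_xh = [1, 1, -4, -4] (for k = -2, ..., 1)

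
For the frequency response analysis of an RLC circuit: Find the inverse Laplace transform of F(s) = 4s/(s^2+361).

Standard pair: s/(s^2+w^2) <-> cos(wt)*u(t)
With k=4, w=19: f(t) = 4*cos(19t)*u(t)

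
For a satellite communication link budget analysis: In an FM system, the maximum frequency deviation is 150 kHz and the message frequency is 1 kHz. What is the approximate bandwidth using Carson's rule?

Carson's rule: BW = 2*(delta_f + f_m)
= 2*(150 + 1) kHz = 302 kHz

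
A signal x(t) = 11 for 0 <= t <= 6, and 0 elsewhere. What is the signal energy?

Energy = integral of |x(t)|^2 dt over the signal duration
= 11^2 * 6 = 121 * 6 = 726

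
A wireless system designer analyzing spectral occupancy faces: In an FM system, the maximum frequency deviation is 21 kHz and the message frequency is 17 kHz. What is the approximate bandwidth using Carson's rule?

Carson's rule: BW = 2*(delta_f + f_m)
= 2*(21 + 17) kHz = 76 kHz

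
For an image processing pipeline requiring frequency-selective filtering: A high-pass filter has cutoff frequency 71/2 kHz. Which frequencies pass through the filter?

A high-pass filter passes all frequencies above the cutoff frequency 71/2 kHz and attenuates lower frequencies.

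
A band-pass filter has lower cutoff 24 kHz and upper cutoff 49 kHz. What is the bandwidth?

Bandwidth = f_high - f_low
= 49 kHz - 24 kHz = 25 kHz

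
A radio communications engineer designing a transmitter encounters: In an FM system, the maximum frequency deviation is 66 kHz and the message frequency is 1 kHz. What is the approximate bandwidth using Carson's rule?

Carson's rule: BW = 2*(delta_f + f_m)
= 2*(66 + 1) kHz = 134 kHz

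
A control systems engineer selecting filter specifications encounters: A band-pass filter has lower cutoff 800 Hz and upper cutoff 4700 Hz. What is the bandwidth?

Bandwidth = f_high - f_low
= 4700 Hz - 800 Hz = 3900 Hz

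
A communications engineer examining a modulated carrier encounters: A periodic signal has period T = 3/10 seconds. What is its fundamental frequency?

The fundamental frequency is the reciprocal of the period.
f = 1/T = 1/(3/10) = 10/3 Hz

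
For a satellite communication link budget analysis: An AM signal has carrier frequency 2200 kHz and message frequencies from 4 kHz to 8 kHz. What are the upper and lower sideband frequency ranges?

Upper sideband (USB) = fc + [fm_low, fm_high] = 2200 + [4, 8] = [2204, 2208] kHz
Lower sideband (LSB) = fc - [fm_high, fm_low] = 2200 - [8, 4] = [2192, 2196] kHz
Total occupied spectrum: 2192 kHz to 2208 kHz (plus carrier at 2200 kHz)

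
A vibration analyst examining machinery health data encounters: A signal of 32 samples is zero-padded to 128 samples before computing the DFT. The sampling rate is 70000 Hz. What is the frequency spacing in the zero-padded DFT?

Original DFT: N = 32, resolution = f_s/N = 70000/32 = 4375/2 Hz
Zero-padded DFT: N = 128, resolution = f_s/N = 70000/128 = 4375/8 Hz
Zero-padding interpolates the spectrum (finer frequency grid)
but does NOT improve the true spectral resolution (ability to resolve close frequencies).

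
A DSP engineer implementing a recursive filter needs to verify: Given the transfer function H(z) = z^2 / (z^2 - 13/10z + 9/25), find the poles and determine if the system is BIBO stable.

Poles are roots of the denominator: z^2 - 13/10z + 9/25 = 0.
Quadratic formula: z = [-(-13/10) +/- sqrt((-13/10)^2 - 4*(9/25))] / 2
Discriminant = 169/100 - 36/25 = 1/4; sqrt = 1/2.
z = (13/10 +/- 1/2) / 2 => z = 9/10 or z = 2/5.
|p1| = 9/10, |p2| = 2/5.
For BIBO stability, all poles must lie inside the unit circle (|p| < 1).
System is STABLE since both |p| < 1.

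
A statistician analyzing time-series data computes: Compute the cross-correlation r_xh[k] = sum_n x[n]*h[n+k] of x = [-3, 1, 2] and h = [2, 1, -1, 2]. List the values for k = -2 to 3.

Both sequences indexed from 0 and zero outside their support.
Lags with overlap: k = -2 to 3.
  r_xh[-2] = x[2]*h[0] = 4
  r_xh[-1] = x[1]*h[0] + x[2]*h[1] = 4
  r_xh[0] = x[0]*h[0] + x[1]*h[1] + x[2]*h[2] = -7
  r_xh[1] = x[0]*h[1] + x[1]*h[2] + x[2]*h[3] = 0
  r_xh[2] = x[0]*h[2] + x[1]*h[3] = 5
  r_xh[3] = x[0]*h[3] = -6
r_xh = [4, 4, -7, 0, 5, -6] (for k = -2, ..., 3)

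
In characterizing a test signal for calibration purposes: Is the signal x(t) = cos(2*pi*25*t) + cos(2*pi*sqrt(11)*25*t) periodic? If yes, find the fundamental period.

f1 = 25 Hz, f2 = 25*sqrt(11) Hz
Ratio f2/f1 = sqrt(11), which is irrational.
Since the frequency ratio is irrational, no common period exists.
The signal is not periodic.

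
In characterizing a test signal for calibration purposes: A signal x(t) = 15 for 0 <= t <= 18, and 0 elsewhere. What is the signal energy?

Energy = integral of |x(t)|^2 dt over the signal duration
= 15^2 * 18 = 225 * 18 = 4050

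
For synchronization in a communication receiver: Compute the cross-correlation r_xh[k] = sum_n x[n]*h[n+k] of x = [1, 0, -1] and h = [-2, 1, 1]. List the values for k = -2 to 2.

Both sequences indexed from 0 and zero outside their support.
Lags with overlap: k = -2 to 2.
  r_xh[-2] = x[2]*h[0] = 2
  r_xh[-1] = x[1]*h[0] + x[2]*h[1] = -1
  r_xh[0] = x[0]*h[0] + x[1]*h[1] + x[2]*h[2] = -3
  r_xh[1] = x[0]*h[1] + x[1]*h[2] = 1
  r_xh[2] = x[0]*h[2] = 1
r_xh = [2, -1, -3, 1, 1] (for k = -2, ..., 2)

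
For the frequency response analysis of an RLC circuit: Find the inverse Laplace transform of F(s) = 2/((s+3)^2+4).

Standard pair: w/((s+a)^2+w^2) <-> e^(-at)*sin(wt)*u(t)
With a=3, w=2: f(t) = e^(-3t)*sin(2t)*u(t)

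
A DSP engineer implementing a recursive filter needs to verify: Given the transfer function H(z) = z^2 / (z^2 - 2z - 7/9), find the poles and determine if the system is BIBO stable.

Poles are roots of the denominator: z^2 - 2z - 7/9 = 0.
Quadratic formula: z = [-(-2) +/- sqrt((-2)^2 - 4*(-7/9))] / 2
Discriminant = 4 + 28/9 = 64/9; sqrt = 8/3.
z = (2 +/- 8/3) / 2 => z = 7/3 or z = -1/3.
|p1| = 7/3, |p2| = 1/3.
For BIBO stability, all poles must lie inside the unit circle (|p| < 1).
System is UNSTABLE since at least one |p| >= 1.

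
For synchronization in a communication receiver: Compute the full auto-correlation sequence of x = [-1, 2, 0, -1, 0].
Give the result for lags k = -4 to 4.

r_xx[k] = sum_m x[m]*x[m+k], indexed from 0, for k = -4 to 4:
  r_xx[-4] = x[4]*x[0] = 0
  r_xx[-3] = x[3]*x[0] + x[4]*x[1] = 1
  r_xx[-2] = x[2]*x[0] + x[3]*x[1] + x[4]*x[2] = -2
  r_xx[-1] = x[1]*x[0] + x[2]*x[1] + x[3]*x[2] + x[4]*x[3] = -2
  r_xx[0] = x[0]*x[0] + x[1]*x[1] + x[2]*x[2] + x[3]*x[3] + x[4]*x[4] = 6
  r_xx[1] = x[0]*x[1] + x[1]*x[2] + x[2]*x[3] + x[3]*x[4] = -2
  r_xx[2] = x[0]*x[2] + x[1]*x[3] + x[2]*x[4] = -2
  r_xx[3] = x[0]*x[3] + x[1]*x[4] = 1
  r_xx[4] = x[0]*x[4] = 0
r_xx = [0, 1, -2, -2, 6, -2, -2, 1, 0]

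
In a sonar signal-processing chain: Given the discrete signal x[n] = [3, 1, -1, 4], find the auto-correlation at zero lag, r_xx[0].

The auto-correlation at zero lag r_xx[0] equals the signal energy.
r_xx[0] = sum of x[n]^2 = 3^2 + 1^2 + (-1)^2 + 4^2
= 9 + 1 + 1 + 16 = 27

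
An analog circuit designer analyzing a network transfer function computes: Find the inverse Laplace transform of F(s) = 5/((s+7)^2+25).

Standard pair: w/((s+a)^2+w^2) <-> e^(-at)*sin(wt)*u(t)
With a=7, w=5: f(t) = e^(-7t)*sin(5t)*u(t)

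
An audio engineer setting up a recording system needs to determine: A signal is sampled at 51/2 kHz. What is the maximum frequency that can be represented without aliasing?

The maximum frequency that can be represented without aliasing
is the Nyquist frequency: f_max = f_s / 2 = 51/2 kHz / 2 = 51/4 kHz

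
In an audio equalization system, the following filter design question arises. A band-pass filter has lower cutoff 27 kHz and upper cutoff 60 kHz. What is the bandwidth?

Bandwidth = f_high - f_low
= 60 kHz - 27 kHz = 33 kHz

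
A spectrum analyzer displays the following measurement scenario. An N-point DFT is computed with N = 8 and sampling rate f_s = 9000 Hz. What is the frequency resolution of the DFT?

DFT frequency resolution = f_s / N
= 9000 / 8 = 1125 Hz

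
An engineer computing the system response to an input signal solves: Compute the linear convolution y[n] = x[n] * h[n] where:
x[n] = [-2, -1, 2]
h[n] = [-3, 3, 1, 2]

y[n] = sum_k x[k]*h[n-k]. Output length = len(x) + len(h) - 1 = 3 + 4 - 1 = 6.
y[0] = -2*-3 = 6
y[1] = -1*-3 + -2*3 = -3
y[2] = 2*-3 + -1*3 + -2*1 = -11
y[3] = 2*3 + -1*1 + -2*2 = 1
y[4] = 2*1 + -1*2 = 0
y[5] = 2*2 = 4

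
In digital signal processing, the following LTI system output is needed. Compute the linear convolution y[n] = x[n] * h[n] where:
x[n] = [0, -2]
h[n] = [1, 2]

y[n] = sum_k x[k]*h[n-k]. Output length = len(x) + len(h) - 1 = 2 + 2 - 1 = 3.
y[0] = 0*1 = 0
y[1] = -2*1 + 0*2 = -2
y[2] = -2*2 = -4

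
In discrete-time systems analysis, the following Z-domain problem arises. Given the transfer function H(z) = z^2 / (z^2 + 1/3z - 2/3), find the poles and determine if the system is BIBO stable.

Poles are roots of the denominator: z^2 + 1/3z - 2/3 = 0.
Quadratic formula: z = [-(1/3) +/- sqrt((1/3)^2 - 4*(-2/3))] / 2
Discriminant = 1/9 + 8/3 = 25/9; sqrt = 5/3.
z = (-1/3 +/- 5/3) / 2 => z = 2/3 or z = -1.
|p1| = 1, |p2| = 2/3.
For BIBO stability, all poles must lie inside the unit circle (|p| < 1).
System is UNSTABLE since at least one |p| >= 1.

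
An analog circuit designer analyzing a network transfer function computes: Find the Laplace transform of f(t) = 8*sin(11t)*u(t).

Standard pair: sin(wt)*u(t) <-> w/(s^2+w^2)
With w = 11: L{8*sin(11t)*u(t)} = 88/(s^2+121)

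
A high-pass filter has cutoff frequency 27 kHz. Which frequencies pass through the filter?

A high-pass filter passes all frequencies above the cutoff frequency 27 kHz and attenuates lower frequencies.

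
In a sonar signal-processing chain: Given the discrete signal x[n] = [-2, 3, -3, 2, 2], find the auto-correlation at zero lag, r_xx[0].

The auto-correlation at zero lag r_xx[0] equals the signal energy.
r_xx[0] = sum of x[n]^2 = (-2)^2 + 3^2 + (-3)^2 + 2^2 + 2^2
= 4 + 9 + 9 + 4 + 4 = 30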